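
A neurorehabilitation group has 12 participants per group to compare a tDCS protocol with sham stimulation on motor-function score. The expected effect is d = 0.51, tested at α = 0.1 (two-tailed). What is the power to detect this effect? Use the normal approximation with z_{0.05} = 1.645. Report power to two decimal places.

power ≈ 0.35

For two equal groups, power = Φ(d·√(n/2) − z_{α/2}).
d·√(n/2) = 0.51 × √(12/2) = 0.51 × 2.449 = 1.249.
z_β = 1.249 − 1.645 = -0.396.
Power = Φ(-0.396) = 0.346.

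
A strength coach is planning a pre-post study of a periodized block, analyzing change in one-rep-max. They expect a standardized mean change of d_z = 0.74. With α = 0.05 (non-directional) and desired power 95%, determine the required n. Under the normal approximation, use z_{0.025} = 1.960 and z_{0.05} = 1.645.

n = 24 pairs

For a paired (one-sample on differences) test: n = ((z_{α/2} + z_β) / d)².
z_{α/2} + z_β = 1.960 + 1.645 = 3.605.
n = (3.605 / 0.74)² = 4.872² = 23.73.
Round up.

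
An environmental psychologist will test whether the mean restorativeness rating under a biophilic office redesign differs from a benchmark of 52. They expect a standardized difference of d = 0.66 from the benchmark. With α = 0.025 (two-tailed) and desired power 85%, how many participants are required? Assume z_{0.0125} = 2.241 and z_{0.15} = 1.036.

For a one-sample test: n = ((z_{α/2} + z_β) / d)².
z_{α/2} + z_β = 2.241 + 1.036 = 3.277.
n = (3.277 / 0.66)² = 4.965² = 24.65.
Round up.

n = 25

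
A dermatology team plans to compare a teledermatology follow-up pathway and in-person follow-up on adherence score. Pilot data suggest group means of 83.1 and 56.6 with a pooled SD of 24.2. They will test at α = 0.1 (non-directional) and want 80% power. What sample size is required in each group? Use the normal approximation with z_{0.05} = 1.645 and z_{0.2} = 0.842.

Cohen's d = |M₁ − M₂| / SD_pooled = |83.1 − 56.6| / 24.2 = 26.5 / 24.2 = 1.095.
For two independent groups with equal n: n = 2·((z_{α/2} + z_β) / d)².
z_{α/2} + z_β = 1.645 + 0.842 = 2.487.
n = 2 × (2.487 / 1.095)² = 2 × 2.271² = 2 × 5.16 = 10.3.
Round up to the next whole participant.

n = 11 per group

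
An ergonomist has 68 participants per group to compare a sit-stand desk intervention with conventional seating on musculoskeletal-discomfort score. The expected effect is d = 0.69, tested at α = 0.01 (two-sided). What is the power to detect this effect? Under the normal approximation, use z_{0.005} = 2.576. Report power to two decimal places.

For two equal groups, power = Φ(d·√(n/2) − z_{α/2}).
d·√(n/2) = 0.69 × √(68/2) = 0.69 × 5.831 = 4.023.
z_β = 4.023 − 2.576 = 1.447.
Power = Φ(1.447) = 0.926.

power ≈ 0.93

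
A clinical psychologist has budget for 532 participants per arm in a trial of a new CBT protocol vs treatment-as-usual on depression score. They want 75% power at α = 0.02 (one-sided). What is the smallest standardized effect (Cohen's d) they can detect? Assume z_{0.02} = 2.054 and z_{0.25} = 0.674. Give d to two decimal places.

For two independent groups of n = 532 each: d_min = (z_{α} + z_β)·√(2/n).
z-sum = 2.054 + 0.674 = 2.728.
d_min = 2.728 × √(2/532) = 2.728 × 0.0613 = 0.167.

d_min ≈ 0.17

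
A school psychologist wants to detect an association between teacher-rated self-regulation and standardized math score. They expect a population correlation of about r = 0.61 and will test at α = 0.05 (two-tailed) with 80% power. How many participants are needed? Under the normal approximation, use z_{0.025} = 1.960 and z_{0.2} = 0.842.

n = 19

Fisher's z: C = ½·ln((1+r)/(1−r)) = ½·ln(4.1282) = 0.7089.
n = ((z_{α/2} + z_β)/C)² + 3.
(1.960 + 0.842) / 0.7089 = 2.802 / 0.7089 = 3.953.
n = 3.953² + 3 = 15.62 + 3 = 18.6.
Round up.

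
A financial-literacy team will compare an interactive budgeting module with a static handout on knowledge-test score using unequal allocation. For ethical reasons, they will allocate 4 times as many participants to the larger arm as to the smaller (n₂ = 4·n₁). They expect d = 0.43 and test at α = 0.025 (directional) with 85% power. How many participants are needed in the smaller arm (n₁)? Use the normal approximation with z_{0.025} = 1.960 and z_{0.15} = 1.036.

n₁ = 61

With allocation ratio k = n₂/n₁ = 4, Var(x̄₁−x̄₂) = σ²(1/n₁ + 1/(k·n₁)) = σ²·(k+1)/(k·n₁).
So n₁ = (1 + 1/k)·((z_{α} + z_β)/d)² = 1.250 × (2.996/0.43)².
n₁ = 1.250 × 48.55 = 60.7.
Round up: n₁ = 61, giving n₂ = 4 × 61 = 244.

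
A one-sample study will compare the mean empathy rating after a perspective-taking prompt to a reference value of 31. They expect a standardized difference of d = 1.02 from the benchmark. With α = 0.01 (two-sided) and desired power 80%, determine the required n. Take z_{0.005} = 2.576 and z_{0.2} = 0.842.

n = 12

For a one-sample test: n = ((z_{α/2} + z_β) / d)².
z_{α/2} + z_β = 2.576 + 0.842 = 3.418.
n = (3.418 / 1.02)² = 3.351² = 11.23.
Round up.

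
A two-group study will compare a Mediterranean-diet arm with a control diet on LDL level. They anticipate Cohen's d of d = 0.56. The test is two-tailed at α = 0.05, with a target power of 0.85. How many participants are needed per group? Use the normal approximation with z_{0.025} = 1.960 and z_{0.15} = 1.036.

For two independent groups with equal n: n = 2·((z_{α/2} + z_β) / d)².
z_{α/2} + z_β = 1.960 + 1.036 = 2.996.
n = 2 × (2.996 / 0.56)² = 2 × 5.350² = 2 × 28.62 = 57.2.
Round up to the next whole participant.

n = 58 per group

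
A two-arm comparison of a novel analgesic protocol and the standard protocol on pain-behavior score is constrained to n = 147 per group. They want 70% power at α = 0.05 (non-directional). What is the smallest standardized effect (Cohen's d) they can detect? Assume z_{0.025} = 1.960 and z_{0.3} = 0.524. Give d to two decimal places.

d_min ≈ 0.29

For two independent groups of n = 147 each: d_min = (z_{α/2} + z_β)·√(2/n).
z-sum = 1.960 + 0.524 = 2.484.
d_min = 2.484 × √(2/147) = 2.484 × 0.1166 = 0.290.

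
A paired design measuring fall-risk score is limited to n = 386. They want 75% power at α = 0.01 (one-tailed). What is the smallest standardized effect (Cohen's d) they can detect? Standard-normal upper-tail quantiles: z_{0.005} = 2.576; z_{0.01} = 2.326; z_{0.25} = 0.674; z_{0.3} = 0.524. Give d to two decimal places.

d_min ≈ 0.15

For a single sample (or paired design) of n = 386: d_min = (z_{α} + z_β)/√n.
z-sum = 2.326 + 0.674 = 3.000.
d_min = 3.000 / √386 = 3.000 / 19.647 = 0.153.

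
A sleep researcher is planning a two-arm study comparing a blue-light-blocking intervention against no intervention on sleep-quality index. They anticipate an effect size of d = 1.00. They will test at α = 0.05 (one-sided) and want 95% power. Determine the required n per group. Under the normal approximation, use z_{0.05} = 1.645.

n = 22 per group

For two independent groups with equal n: n = 2·((z_{α} + z_β) / d)².
z_{α} + z_β = 1.645 + 1.645 = 3.290.
n = 2 × (3.290 / 1.00)² = 2 × 3.290² = 2 × 10.82 = 21.6.
Round up to the next whole participant.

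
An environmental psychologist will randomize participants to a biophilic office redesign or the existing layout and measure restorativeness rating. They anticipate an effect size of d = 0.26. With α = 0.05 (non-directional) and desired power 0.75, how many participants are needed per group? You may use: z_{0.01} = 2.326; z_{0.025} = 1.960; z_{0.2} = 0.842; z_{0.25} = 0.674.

n = 206 per group

For two independent groups with equal n: n = 2·((z_{α/2} + z_β) / d)².
z_{α/2} + z_β = 1.960 + 0.674 = 2.634.
n = 2 × (2.634 / 0.26)² = 2 × 10.131² = 2 × 102.63 = 205.3.
Round up to the next whole participant.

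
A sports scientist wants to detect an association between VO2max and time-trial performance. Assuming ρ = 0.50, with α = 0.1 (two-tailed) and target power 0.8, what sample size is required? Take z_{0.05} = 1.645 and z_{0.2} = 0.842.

n = 24

Fisher's z: C = ½·ln((1+r)/(1−r)) = ½·ln(3.0000) = 0.5493.
n = ((z_{α/2} + z_β)/C)² + 3.
(1.645 + 0.842) / 0.5493 = 2.487 / 0.5493 = 4.528.
n = 4.528² + 3 = 20.50 + 3 = 23.5.
Round up.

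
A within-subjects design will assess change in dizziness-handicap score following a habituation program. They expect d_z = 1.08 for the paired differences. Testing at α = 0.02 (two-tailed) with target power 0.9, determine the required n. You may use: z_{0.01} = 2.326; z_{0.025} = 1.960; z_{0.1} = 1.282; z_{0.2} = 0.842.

n = 12 pairs

For a paired (one-sample on differences) test: n = ((z_{α/2} + z_β) / d)².
z_{α/2} + z_β = 2.326 + 1.282 = 3.608.
n = (3.608 / 1.08)² = 3.341² = 11.16.
Round up.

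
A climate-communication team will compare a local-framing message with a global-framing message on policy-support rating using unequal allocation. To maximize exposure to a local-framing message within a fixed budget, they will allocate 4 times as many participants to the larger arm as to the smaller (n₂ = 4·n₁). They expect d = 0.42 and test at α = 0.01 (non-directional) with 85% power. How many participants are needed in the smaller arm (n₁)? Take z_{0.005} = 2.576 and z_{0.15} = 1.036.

n₁ = 93

With allocation ratio k = n₂/n₁ = 4, Var(x̄₁−x̄₂) = σ²(1/n₁ + 1/(k·n₁)) = σ²·(k+1)/(k·n₁).
So n₁ = (1 + 1/k)·((z_{α/2} + z_β)/d)² = 1.250 × (3.612/0.42)².
n₁ = 1.250 × 73.96 = 92.5.
Round up: n₁ = 93, giving n₂ = 4 × 93 = 372.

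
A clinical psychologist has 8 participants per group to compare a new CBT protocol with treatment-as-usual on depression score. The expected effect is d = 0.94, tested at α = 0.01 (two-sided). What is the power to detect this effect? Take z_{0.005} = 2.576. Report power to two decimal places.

power ≈ 0.24

For two equal groups, power = Φ(d·√(n/2) − z_{α/2}).
d·√(n/2) = 0.94 × √(8/2) = 0.94 × 2.000 = 1.880.
z_β = 1.880 − 2.576 = -0.696.
Power = Φ(-0.696) = 0.243.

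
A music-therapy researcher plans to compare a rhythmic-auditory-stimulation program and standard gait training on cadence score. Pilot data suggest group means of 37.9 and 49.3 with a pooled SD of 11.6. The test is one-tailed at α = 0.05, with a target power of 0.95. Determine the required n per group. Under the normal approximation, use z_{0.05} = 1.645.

n = 23 per group

Cohen's d = |M₁ − M₂| / SD_pooled = |37.9 − 49.3| / 11.6 = 11.4 / 11.6 = 0.983.
For two independent groups with equal n: n = 2·((z_{α} + z_β) / d)².
z_{α} + z_β = 1.645 + 1.645 = 3.290.
n = 2 × (3.290 / 0.983)² = 2 × 3.347² = 2 × 11.20 = 22.4.
Round up to the next whole participant.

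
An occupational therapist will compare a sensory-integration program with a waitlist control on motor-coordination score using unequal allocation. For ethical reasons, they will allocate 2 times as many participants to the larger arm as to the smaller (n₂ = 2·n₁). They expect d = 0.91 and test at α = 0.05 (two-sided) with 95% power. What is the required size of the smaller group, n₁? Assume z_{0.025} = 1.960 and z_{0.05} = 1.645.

n₁ = 24

With allocation ratio k = n₂/n₁ = 2, Var(x̄₁−x̄₂) = σ²(1/n₁ + 1/(k·n₁)) = σ²·(k+1)/(k·n₁).
So n₁ = (1 + 1/k)·((z_{α/2} + z_β)/d)² = 1.500 × (3.605/0.91)².
n₁ = 1.500 × 15.69 = 23.5.
Round up: n₁ = 24, giving n₂ = 2 × 24 = 48.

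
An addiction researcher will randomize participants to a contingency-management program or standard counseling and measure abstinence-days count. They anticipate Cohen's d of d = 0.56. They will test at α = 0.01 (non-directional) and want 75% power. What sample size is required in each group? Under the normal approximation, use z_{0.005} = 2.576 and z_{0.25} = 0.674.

For two independent groups with equal n: n = 2·((z_{α/2} + z_β) / d)².
z_{α/2} + z_β = 2.576 + 0.674 = 3.250.
n = 2 × (3.250 / 0.56)² = 2 × 5.804² = 2 × 33.68 = 67.4.
Round up to the next whole participant.

n = 68 per group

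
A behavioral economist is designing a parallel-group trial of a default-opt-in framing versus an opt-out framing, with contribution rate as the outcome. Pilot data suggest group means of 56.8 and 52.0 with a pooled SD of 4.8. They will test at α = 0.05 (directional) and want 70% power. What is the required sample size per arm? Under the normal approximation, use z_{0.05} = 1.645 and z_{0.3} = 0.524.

n = 10 per group

Cohen's d = |M₁ − M₂| / SD_pooled = |56.8 − 52.0| / 4.8 = 4.8 / 4.8 = 1.000.
For two independent groups with equal n: n = 2·((z_{α} + z_β) / d)².
z_{α} + z_β = 1.645 + 0.524 = 2.169.
n = 2 × (2.169 / 1.000)² = 2 × 2.169² = 2 × 4.70 = 9.4.
Round up to the next whole participant.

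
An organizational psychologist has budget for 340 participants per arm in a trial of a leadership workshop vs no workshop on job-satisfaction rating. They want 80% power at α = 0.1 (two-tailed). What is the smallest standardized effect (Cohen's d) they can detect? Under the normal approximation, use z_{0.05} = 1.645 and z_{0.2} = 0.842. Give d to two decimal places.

d_min ≈ 0.19

For two independent groups of n = 340 each: d_min = (z_{α/2} + z_β)·√(2/n).
z-sum = 1.645 + 0.842 = 2.487.
d_min = 2.487 × √(2/340) = 2.487 × 0.0767 = 0.191.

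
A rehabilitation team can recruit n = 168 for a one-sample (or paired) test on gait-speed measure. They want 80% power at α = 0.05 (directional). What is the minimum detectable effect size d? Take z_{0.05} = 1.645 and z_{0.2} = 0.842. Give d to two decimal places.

For a single sample (or paired design) of n = 168: d_min = (z_{α} + z_β)/√n.
z-sum = 1.645 + 0.842 = 2.487.
d_min = 2.487 / √168 = 2.487 / 12.961 = 0.192.

d_min ≈ 0.19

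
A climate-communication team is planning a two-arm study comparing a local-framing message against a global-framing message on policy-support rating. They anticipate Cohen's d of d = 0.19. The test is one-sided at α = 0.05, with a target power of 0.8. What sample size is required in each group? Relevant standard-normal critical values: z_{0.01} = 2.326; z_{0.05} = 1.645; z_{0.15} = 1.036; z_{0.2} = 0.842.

n = 343 per group

For two independent groups with equal n: n = 2·((z_{α} + z_β) / d)².
z_{α} + z_β = 1.645 + 0.842 = 2.487.
n = 2 × (2.487 / 0.19)² = 2 × 13.089² = 2 × 171.33 = 342.7.
Round up to the next whole participant.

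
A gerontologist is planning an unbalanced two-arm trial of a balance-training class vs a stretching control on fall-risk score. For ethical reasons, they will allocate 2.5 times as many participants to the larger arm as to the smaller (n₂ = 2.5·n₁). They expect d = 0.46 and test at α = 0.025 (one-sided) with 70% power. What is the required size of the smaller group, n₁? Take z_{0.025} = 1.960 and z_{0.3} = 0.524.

With allocation ratio k = n₂/n₁ = 2.5, Var(x̄₁−x̄₂) = σ²(1/n₁ + 1/(k·n₁)) = σ²·(k+1)/(k·n₁).
So n₁ = (1 + 1/k)·((z_{α} + z_β)/d)² = 1.400 × (2.484/0.46)².
n₁ = 1.400 × 29.16 = 40.8.
Round up: n₁ = 41, giving n₂ = ⌈2.5 × 41⌉ = ⌈102.5⌉ = 103.

n₁ = 41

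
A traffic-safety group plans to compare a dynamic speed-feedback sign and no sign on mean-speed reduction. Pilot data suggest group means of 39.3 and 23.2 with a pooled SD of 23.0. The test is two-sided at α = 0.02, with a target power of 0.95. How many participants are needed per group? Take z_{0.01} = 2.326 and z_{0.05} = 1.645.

n = 65 per group

Cohen's d = |M₁ − M₂| / SD_pooled = |39.3 − 23.2| / 23.0 = 16.1 / 23.0 = 0.700.
For two independent groups with equal n: n = 2·((z_{α/2} + z_β) / d)².
z_{α/2} + z_β = 2.326 + 1.645 = 3.971.
n = 2 × (3.971 / 0.700)² = 2 × 5.673² = 2 × 32.18 = 64.4.
Round up to the next whole participant.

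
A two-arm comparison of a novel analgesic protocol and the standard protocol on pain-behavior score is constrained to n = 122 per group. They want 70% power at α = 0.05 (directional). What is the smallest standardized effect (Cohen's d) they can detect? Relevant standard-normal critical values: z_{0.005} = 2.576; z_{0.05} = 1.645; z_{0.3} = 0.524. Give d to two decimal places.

d_min ≈ 0.28

For two independent groups of n = 122 each: d_min = (z_{α} + z_β)·√(2/n).
z-sum = 1.645 + 0.524 = 2.169.
d_min = 2.169 × √(2/122) = 2.169 × 0.1280 = 0.278.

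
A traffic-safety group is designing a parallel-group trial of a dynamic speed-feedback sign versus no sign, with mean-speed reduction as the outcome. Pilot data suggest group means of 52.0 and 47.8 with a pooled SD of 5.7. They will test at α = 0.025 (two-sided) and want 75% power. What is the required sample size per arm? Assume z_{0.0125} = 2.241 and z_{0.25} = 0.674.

Cohen's d = |M₁ − M₂| / SD_pooled = |52.0 − 47.8| / 5.7 = 4.2 / 5.7 = 0.737.
For two independent groups with equal n: n = 2·((z_{α/2} + z_β) / d)².
z_{α/2} + z_β = 2.241 + 0.674 = 2.915.
n = 2 × (2.915 / 0.737)² = 2 × 3.955² = 2 × 15.64 = 31.3.
Round up to the next whole participant.

n = 32 per group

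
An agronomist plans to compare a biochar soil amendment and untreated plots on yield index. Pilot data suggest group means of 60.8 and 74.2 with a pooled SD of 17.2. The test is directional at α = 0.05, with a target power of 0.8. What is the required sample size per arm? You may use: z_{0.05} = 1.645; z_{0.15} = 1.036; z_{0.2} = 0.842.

Cohen's d = |M₁ − M₂| / SD_pooled = |60.8 − 74.2| / 17.2 = 13.4 / 17.2 = 0.779.
For two independent groups with equal n: n = 2·((z_{α} + z_β) / d)².
z_{α} + z_β = 1.645 + 0.842 = 2.487.
n = 2 × (2.487 / 0.779)² = 2 × 3.193² = 2 × 10.19 = 20.4.
Round up to the next whole participant.

n = 21 per group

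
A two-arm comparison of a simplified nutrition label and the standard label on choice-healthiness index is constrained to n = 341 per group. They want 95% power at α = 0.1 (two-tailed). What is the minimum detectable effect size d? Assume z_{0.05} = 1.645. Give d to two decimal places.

d_min ≈ 0.25

For two independent groups of n = 341 each: d_min = (z_{α/2} + z_β)·√(2/n).
z-sum = 1.645 + 1.645 = 3.290.
d_min = 3.290 × √(2/341) = 3.290 × 0.0766 = 0.252.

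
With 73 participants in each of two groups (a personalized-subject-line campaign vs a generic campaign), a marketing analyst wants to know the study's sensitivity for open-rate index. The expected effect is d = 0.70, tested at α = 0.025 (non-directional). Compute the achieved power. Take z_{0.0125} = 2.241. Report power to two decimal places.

power ≈ 0.98

For two equal groups, power = Φ(d·√(n/2) − z_{α/2}).
d·√(n/2) = 0.70 × √(73/2) = 0.70 × 6.042 = 4.229.
z_β = 4.229 − 2.241 = 1.988.
Power = Φ(1.988) = 0.977.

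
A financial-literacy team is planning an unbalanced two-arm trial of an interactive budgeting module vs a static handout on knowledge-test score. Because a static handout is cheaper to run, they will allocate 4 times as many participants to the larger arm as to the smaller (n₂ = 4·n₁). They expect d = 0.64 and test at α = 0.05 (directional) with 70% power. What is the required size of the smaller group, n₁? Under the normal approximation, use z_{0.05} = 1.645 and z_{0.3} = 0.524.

With allocation ratio k = n₂/n₁ = 4, Var(x̄₁−x̄₂) = σ²(1/n₁ + 1/(k·n₁)) = σ²·(k+1)/(k·n₁).
So n₁ = (1 + 1/k)·((z_{α} + z_β)/d)² = 1.250 × (2.169/0.64)².
n₁ = 1.250 × 11.49 = 14.4.
Round up: n₁ = 15, giving n₂ = 4 × 15 = 60.

n₁ = 15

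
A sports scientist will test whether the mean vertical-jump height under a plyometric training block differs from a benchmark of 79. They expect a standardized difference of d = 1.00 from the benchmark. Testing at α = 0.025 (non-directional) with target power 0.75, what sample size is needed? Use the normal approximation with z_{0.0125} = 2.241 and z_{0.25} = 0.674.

For a one-sample test: n = ((z_{α/2} + z_β) / d)².
z_{α/2} + z_β = 2.241 + 0.674 = 2.915.
n = (2.915 / 1.00)² = 2.915² = 8.50.
Round up.

n = 9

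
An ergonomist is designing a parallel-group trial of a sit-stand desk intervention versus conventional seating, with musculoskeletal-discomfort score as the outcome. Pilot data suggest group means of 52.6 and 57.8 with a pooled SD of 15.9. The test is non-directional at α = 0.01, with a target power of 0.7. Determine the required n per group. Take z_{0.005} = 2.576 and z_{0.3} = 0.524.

Cohen's d = |M₁ − M₂| / SD_pooled = |52.6 − 57.8| / 15.9 = 5.2 / 15.9 = 0.327.
For two independent groups with equal n: n = 2·((z_{α/2} + z_β) / d)².
z_{α/2} + z_β = 2.576 + 0.524 = 3.100.
n = 2 × (3.100 / 0.327)² = 2 × 9.480² = 2 × 89.87 = 179.7.
Round up to the next whole participant.

n = 180 per group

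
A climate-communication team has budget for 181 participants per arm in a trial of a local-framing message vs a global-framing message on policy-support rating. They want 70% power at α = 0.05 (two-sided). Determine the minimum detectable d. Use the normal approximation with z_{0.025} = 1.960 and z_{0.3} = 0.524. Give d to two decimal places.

d_min ≈ 0.26

For two independent groups of n = 181 each: d_min = (z_{α/2} + z_β)·√(2/n).
z-sum = 1.960 + 0.524 = 2.484.
d_min = 2.484 × √(2/181) = 2.484 × 0.1051 = 0.261.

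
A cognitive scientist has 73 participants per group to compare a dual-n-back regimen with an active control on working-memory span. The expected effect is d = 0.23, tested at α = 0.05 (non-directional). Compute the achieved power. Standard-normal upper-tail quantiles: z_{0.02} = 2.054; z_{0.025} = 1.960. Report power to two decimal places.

power ≈ 0.28

For two equal groups, power = Φ(d·√(n/2) − z_{α/2}).
d·√(n/2) = 0.23 × √(73/2) = 0.23 × 6.042 = 1.390.
z_β = 1.390 − 1.960 = -0.570.
Power = Φ(-0.570) = 0.284.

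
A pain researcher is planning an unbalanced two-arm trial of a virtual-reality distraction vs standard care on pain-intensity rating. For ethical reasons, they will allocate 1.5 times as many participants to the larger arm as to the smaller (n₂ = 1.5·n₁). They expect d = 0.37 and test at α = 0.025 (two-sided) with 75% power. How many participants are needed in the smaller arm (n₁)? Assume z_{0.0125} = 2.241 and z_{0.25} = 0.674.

n₁ = 104

With allocation ratio k = n₂/n₁ = 1.5, Var(x̄₁−x̄₂) = σ²(1/n₁ + 1/(k·n₁)) = σ²·(k+1)/(k·n₁).
So n₁ = (1 + 1/k)·((z_{α/2} + z_β)/d)² = 1.667 × (2.915/0.37)².
n₁ = 1.667 × 62.07 = 103.4.
Round up: n₁ = 104, giving n₂ = 1.5 × 104 = 156.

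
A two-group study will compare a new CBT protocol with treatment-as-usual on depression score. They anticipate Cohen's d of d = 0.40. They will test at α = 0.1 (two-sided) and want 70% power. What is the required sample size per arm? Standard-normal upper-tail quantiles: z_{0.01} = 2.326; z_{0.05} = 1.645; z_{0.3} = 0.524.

n = 59 per group

For two independent groups with equal n: n = 2·((z_{α/2} + z_β) / d)².
z_{α/2} + z_β = 1.645 + 0.524 = 2.169.
n = 2 × (2.169 / 0.40)² = 2 × 5.422² = 2 × 29.40 = 58.8.
Round up to the next whole participant.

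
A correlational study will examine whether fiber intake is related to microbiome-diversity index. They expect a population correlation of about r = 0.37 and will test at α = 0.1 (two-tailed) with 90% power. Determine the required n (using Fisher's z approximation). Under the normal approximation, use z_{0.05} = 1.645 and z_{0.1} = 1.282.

Fisher's z: C = ½·ln((1+r)/(1−r)) = ½·ln(2.1746) = 0.3884.
n = ((z_{α/2} + z_β)/C)² + 3.
(1.645 + 1.282) / 0.3884 = 2.927 / 0.3884 = 7.536.
n = 7.536² + 3 = 56.79 + 3 = 59.8.
Round up.

n = 60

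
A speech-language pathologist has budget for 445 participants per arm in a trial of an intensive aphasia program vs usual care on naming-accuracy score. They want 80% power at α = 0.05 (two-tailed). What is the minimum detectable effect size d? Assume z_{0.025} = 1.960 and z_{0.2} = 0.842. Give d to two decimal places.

d_min ≈ 0.19

For two independent groups of n = 445 each: d_min = (z_{α/2} + z_β)·√(2/n).
z-sum = 1.960 + 0.842 = 2.802.
d_min = 2.802 × √(2/445) = 2.802 × 0.0670 = 0.188.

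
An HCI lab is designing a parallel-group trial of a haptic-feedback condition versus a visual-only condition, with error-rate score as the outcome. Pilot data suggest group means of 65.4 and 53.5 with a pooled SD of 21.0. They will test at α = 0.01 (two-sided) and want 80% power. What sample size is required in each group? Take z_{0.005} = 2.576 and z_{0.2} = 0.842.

Cohen's d = |M₁ − M₂| / SD_pooled = |65.4 − 53.5| / 21.0 = 11.9 / 21.0 = 0.567.
For two independent groups with equal n: n = 2·((z_{α/2} + z_β) / d)².
z_{α/2} + z_β = 2.576 + 0.842 = 3.418.
n = 2 × (3.418 / 0.567)² = 2 × 6.028² = 2 × 36.34 = 72.7.
Round up to the next whole participant.

n = 73 per group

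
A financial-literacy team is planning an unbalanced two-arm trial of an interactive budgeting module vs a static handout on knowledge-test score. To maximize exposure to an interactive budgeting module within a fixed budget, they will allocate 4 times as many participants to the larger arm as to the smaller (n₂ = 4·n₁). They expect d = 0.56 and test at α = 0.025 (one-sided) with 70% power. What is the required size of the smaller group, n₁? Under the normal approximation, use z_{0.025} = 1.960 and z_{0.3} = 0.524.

With allocation ratio k = n₂/n₁ = 4, Var(x̄₁−x̄₂) = σ²(1/n₁ + 1/(k·n₁)) = σ²·(k+1)/(k·n₁).
So n₁ = (1 + 1/k)·((z_{α} + z_β)/d)² = 1.250 × (2.484/0.56)².
n₁ = 1.250 × 19.68 = 24.6.
Round up: n₁ = 25, giving n₂ = 4 × 25 = 100.

n₁ = 25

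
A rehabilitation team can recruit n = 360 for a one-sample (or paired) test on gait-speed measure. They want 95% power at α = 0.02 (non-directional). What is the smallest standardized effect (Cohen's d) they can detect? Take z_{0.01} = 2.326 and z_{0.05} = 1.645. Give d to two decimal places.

For a single sample (or paired design) of n = 360: d_min = (z_{α/2} + z_β)/√n.
z-sum = 2.326 + 1.645 = 3.971.
d_min = 3.971 / √360 = 3.971 / 18.974 = 0.209.

d_min ≈ 0.21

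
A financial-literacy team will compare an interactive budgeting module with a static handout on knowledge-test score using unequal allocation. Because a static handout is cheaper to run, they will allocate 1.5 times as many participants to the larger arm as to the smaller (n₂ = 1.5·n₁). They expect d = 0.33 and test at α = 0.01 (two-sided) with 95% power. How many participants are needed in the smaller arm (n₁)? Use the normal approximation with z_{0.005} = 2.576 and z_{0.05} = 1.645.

n₁ = 273

With allocation ratio k = n₂/n₁ = 1.5, Var(x̄₁−x̄₂) = σ²(1/n₁ + 1/(k·n₁)) = σ²·(k+1)/(k·n₁).
So n₁ = (1 + 1/k)·((z_{α/2} + z_β)/d)² = 1.667 × (4.221/0.33)².
n₁ = 1.667 × 163.61 = 272.7.
Round up: n₁ = 273, giving n₂ = ⌈1.5 × 273⌉ = ⌈409.5⌉ = 410.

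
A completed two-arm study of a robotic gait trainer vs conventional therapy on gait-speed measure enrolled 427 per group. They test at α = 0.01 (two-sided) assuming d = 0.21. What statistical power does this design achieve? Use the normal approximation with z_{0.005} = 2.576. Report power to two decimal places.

power ≈ 0.69

For two equal groups, power = Φ(d·√(n/2) − z_{α/2}).
d·√(n/2) = 0.21 × √(427/2) = 0.21 × 14.612 = 3.068.
z_β = 3.068 − 2.576 = 0.492.
Power = Φ(0.492) = 0.689.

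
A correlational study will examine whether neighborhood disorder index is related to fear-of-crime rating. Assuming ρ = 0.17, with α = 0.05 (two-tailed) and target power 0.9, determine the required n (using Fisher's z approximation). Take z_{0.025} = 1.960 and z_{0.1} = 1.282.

n = 360

Fisher's z: C = ½·ln((1+r)/(1−r)) = ½·ln(1.4096) = 0.1717.
n = ((z_{α/2} + z_β)/C)² + 3.
(1.960 + 1.282) / 0.1717 = 3.242 / 0.1717 = 18.882.
n = 18.882² + 3 = 356.52 + 3 = 359.5.
Round up.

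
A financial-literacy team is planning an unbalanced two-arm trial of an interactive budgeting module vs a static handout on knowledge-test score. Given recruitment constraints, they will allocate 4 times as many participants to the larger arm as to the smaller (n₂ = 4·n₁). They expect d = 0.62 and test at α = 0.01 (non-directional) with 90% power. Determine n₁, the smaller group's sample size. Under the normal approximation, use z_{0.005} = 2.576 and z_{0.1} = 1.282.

With allocation ratio k = n₂/n₁ = 4, Var(x̄₁−x̄₂) = σ²(1/n₁ + 1/(k·n₁)) = σ²·(k+1)/(k·n₁).
So n₁ = (1 + 1/k)·((z_{α/2} + z_β)/d)² = 1.250 × (3.858/0.62)².
n₁ = 1.250 × 38.72 = 48.4.
Round up: n₁ = 49, giving n₂ = 4 × 49 = 196.

n₁ = 49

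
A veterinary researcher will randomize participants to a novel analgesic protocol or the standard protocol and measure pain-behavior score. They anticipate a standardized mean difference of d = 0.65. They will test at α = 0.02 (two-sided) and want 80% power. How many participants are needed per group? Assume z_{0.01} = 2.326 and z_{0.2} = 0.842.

n = 48 per group

For two independent groups with equal n: n = 2·((z_{α/2} + z_β) / d)².
z_{α/2} + z_β = 2.326 + 0.842 = 3.168.
n = 2 × (3.168 / 0.65)² = 2 × 4.874² = 2 × 23.75 = 47.5.
Round up to the next whole participant.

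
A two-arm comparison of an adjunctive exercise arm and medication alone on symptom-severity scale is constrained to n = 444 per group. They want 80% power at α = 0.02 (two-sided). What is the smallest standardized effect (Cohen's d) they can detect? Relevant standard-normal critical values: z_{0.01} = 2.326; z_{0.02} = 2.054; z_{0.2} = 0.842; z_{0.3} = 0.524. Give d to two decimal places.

d_min ≈ 0.21

For two independent groups of n = 444 each: d_min = (z_{α/2} + z_β)·√(2/n).
z-sum = 2.326 + 0.842 = 3.168.
d_min = 3.168 × √(2/444) = 3.168 × 0.0671 = 0.213.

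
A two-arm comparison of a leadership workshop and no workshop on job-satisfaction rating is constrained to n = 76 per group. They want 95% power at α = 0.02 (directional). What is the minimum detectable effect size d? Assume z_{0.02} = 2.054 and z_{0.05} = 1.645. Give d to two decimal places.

For two independent groups of n = 76 each: d_min = (z_{α} + z_β)·√(2/n).
z-sum = 2.054 + 1.645 = 3.699.
d_min = 3.699 × √(2/76) = 3.699 × 0.1622 = 0.600.

d_min ≈ 0.60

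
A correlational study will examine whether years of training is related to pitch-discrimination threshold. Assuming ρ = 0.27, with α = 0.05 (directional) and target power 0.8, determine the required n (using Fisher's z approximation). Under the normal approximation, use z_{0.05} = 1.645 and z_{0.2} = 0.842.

n = 84

Fisher's z: C = ½·ln((1+r)/(1−r)) = ½·ln(1.7397) = 0.2769.
n = ((z_{α} + z_β)/C)² + 3.
(1.645 + 0.842) / 0.2769 = 2.487 / 0.2769 = 8.982.
n = 8.982² + 3 = 80.67 + 3 = 83.7.
Round up.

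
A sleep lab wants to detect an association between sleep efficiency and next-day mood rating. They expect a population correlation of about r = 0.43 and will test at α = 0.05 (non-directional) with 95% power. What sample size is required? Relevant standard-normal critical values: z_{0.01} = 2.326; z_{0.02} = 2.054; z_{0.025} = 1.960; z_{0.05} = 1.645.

Fisher's z: C = ½·ln((1+r)/(1−r)) = ½·ln(2.5088) = 0.4599.
n = ((z_{α/2} + z_β)/C)² + 3.
(1.960 + 1.645) / 0.4599 = 3.605 / 0.4599 = 7.839.
n = 7.839² + 3 = 61.44 + 3 = 64.4.
Round up.

n = 65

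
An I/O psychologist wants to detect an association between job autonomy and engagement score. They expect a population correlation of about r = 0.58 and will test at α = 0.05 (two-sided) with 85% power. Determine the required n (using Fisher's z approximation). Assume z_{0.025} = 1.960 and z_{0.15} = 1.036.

n = 24

Fisher's z: C = ½·ln((1+r)/(1−r)) = ½·ln(3.7619) = 0.6625.
n = ((z_{α/2} + z_β)/C)² + 3.
(1.960 + 1.036) / 0.6625 = 2.996 / 0.6625 = 4.522.
n = 4.522² + 3 = 20.45 + 3 = 23.5.
Round up.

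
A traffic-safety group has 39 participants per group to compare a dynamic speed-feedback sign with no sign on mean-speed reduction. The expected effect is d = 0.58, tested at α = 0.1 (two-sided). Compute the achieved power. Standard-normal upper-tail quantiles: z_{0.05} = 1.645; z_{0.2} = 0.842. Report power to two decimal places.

For two equal groups, power = Φ(d·√(n/2) − z_{α/2}).
d·√(n/2) = 0.58 × √(39/2) = 0.58 × 4.416 = 2.561.
z_β = 2.561 − 1.645 = 0.916.
Power = Φ(0.916) = 0.820.

power ≈ 0.82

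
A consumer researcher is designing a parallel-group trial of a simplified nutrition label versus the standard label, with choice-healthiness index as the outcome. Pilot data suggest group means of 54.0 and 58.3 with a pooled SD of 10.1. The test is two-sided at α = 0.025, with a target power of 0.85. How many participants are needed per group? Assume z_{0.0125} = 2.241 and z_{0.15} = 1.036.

Cohen's d = |M₁ − M₂| / SD_pooled = |54.0 − 58.3| / 10.1 = 4.3 / 10.1 = 0.426.
For two independent groups with equal n: n = 2·((z_{α/2} + z_β) / d)².
z_{α/2} + z_β = 2.241 + 1.036 = 3.277.
n = 2 × (3.277 / 0.426)² = 2 × 7.692² = 2 × 59.17 = 118.3.
Round up to the next whole participant.

n = 119 per group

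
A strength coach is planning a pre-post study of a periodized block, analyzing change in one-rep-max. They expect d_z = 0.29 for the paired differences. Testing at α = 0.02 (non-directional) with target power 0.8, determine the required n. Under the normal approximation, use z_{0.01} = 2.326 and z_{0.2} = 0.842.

For a paired (one-sample on differences) test: n = ((z_{α/2} + z_β) / d)².
z_{α/2} + z_β = 2.326 + 0.842 = 3.168.
n = (3.168 / 0.29)² = 10.924² = 119.34.
Round up.

n = 120 pairs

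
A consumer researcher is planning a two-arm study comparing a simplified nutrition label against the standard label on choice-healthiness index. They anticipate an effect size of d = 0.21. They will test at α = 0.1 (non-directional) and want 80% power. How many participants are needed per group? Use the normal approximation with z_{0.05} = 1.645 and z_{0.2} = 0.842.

For two independent groups with equal n: n = 2·((z_{α/2} + z_β) / d)².
z_{α/2} + z_β = 1.645 + 0.842 = 2.487.
n = 2 × (2.487 / 0.21)² = 2 × 11.843² = 2 × 140.25 = 280.5.
Round up to the next whole participant.

n = 281 per group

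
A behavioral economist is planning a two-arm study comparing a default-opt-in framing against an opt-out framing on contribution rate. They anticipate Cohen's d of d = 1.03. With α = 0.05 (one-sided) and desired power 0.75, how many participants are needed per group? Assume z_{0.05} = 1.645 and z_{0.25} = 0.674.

n = 11 per group

For two independent groups with equal n: n = 2·((z_{α} + z_β) / d)².
z_{α} + z_β = 1.645 + 0.674 = 2.319.
n = 2 × (2.319 / 1.03)² = 2 × 2.251² = 2 × 5.07 = 10.1.
Round up to the next whole participant.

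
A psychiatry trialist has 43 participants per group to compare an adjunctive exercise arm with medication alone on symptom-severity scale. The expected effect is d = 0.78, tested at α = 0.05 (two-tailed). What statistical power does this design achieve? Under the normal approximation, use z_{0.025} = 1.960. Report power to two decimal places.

power ≈ 0.95

For two equal groups, power = Φ(d·√(n/2) − z_{α/2}).
d·√(n/2) = 0.78 × √(43/2) = 0.78 × 4.637 = 3.617.
z_β = 3.617 − 1.960 = 1.657.
Power = Φ(1.657) = 0.951.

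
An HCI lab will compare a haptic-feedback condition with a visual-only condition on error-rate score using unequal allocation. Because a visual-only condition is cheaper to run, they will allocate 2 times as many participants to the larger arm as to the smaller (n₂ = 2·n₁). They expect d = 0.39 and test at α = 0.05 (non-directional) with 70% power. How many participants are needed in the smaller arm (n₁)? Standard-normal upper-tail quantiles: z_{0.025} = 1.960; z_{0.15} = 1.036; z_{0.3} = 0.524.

With allocation ratio k = n₂/n₁ = 2, Var(x̄₁−x̄₂) = σ²(1/n₁ + 1/(k·n₁)) = σ²·(k+1)/(k·n₁).
So n₁ = (1 + 1/k)·((z_{α/2} + z_β)/d)² = 1.500 × (2.484/0.39)².
n₁ = 1.500 × 40.57 = 60.9.
Round up: n₁ = 61, giving n₂ = 2 × 61 = 122.

n₁ = 61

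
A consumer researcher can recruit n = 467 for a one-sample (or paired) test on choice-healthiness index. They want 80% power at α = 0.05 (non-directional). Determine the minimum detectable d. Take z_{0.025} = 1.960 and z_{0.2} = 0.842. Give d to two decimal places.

For a single sample (or paired design) of n = 467: d_min = (z_{α/2} + z_β)/√n.
z-sum = 1.960 + 0.842 = 2.802.
d_min = 2.802 / √467 = 2.802 / 21.610 = 0.130.

d_min ≈ 0.13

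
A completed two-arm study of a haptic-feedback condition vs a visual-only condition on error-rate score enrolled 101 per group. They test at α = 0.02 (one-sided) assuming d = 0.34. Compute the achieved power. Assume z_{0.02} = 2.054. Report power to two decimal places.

power ≈ 0.64

For two equal groups, power = Φ(d·√(n/2) − z_{α}).
d·√(n/2) = 0.34 × √(101/2) = 0.34 × 7.106 = 2.416.
z_β = 2.416 − 2.054 = 0.362.
Power = Φ(0.362) = 0.641.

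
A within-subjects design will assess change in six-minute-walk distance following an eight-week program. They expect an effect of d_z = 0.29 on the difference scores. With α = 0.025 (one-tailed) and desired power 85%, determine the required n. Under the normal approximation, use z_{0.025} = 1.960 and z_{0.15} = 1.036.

n = 107 pairs

For a paired (one-sample on differences) test: n = ((z_{α} + z_β) / d)².
z_{α} + z_β = 1.960 + 1.036 = 2.996.
n = (2.996 / 0.29)² = 10.331² = 106.73.
Round up.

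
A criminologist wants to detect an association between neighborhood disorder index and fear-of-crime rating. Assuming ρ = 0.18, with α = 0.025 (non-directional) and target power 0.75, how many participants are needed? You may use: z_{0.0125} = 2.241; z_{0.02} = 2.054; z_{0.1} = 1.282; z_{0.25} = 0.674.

Fisher's z: C = ½·ln((1+r)/(1−r)) = ½·ln(1.4390) = 0.1820.
n = ((z_{α/2} + z_β)/C)² + 3.
(2.241 + 0.674) / 0.1820 = 2.915 / 0.1820 = 16.016.
n = 16.016² + 3 = 256.53 + 3 = 259.5.
Round up.

n = 260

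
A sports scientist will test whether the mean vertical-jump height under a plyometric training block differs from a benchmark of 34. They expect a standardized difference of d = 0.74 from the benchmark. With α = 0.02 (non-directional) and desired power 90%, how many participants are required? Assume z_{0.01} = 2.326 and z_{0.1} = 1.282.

For a one-sample test: n = ((z_{α/2} + z_β) / d)².
z_{α/2} + z_β = 2.326 + 1.282 = 3.608.
n = (3.608 / 0.74)² = 4.876² = 23.77.
Round up.

n = 24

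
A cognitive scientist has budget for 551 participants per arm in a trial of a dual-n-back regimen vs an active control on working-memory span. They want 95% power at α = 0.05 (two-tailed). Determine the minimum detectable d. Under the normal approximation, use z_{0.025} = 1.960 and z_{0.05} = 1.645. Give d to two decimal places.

For two independent groups of n = 551 each: d_min = (z_{α/2} + z_β)·√(2/n).
z-sum = 1.960 + 1.645 = 3.605.
d_min = 3.605 × √(2/551) = 3.605 × 0.0602 = 0.217.

d_min ≈ 0.22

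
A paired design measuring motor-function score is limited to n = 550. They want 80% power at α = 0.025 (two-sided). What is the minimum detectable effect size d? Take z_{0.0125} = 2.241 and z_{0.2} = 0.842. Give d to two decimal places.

d_min ≈ 0.13

For a single sample (or paired design) of n = 550: d_min = (z_{α/2} + z_β)/√n.
z-sum = 2.241 + 0.842 = 3.083.
d_min = 3.083 / √550 = 3.083 / 23.452 = 0.131.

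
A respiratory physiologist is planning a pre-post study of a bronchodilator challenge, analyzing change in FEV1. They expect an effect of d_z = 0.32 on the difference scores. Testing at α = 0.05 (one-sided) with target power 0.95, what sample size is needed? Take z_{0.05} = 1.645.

n = 106 pairs

For a paired (one-sample on differences) test: n = ((z_{α} + z_β) / d)².
z_{α} + z_β = 1.645 + 1.645 = 3.290.
n = (3.290 / 0.32)² = 10.281² = 105.70.
Round up.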